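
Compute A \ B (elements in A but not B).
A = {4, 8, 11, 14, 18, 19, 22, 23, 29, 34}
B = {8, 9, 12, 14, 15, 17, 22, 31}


Set A = {4, 8, 11, 14, 18, 19, 22, 23, 29, 34}
Set B = {8, 9, 12, 14, 15, 17, 22, 31}
A \ B includes elements in A that are not in B.
Check each element of A:
4 (not in B, keep), 8 (in B, remove), 11 (not in B, keep), 14 (in B, remove), 18 (not in B, keep), 19 (not in B, keep), 22 (in B, remove), 23 (not in B, keep), 29 (not in B, keep), 34 (not in B, keep)
A \ B = {4, 11, 18, 19, 23, 29, 34}

{4, 11, 18, 19, 23, 29, 34}


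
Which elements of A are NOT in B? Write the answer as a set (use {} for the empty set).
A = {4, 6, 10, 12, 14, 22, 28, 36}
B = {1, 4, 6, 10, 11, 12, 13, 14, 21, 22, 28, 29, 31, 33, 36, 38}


Set A = {4, 6, 10, 12, 14, 22, 28, 36}
Set B = {1, 4, 6, 10, 11, 12, 13, 14, 21, 22, 28, 29, 31, 33, 36, 38}
Check each element of A against B:
4 ∈ B, 6 ∈ B, 10 ∈ B, 12 ∈ B, 14 ∈ B, 22 ∈ B, 28 ∈ B, 36 ∈ B
Elements of A not in B: {}

{}


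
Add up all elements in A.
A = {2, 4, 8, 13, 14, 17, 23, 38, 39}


Set A = {2, 4, 8, 13, 14, 17, 23, 38, 39}
Sum = 2 + 4 + 8 + 13 + 14 + 17 + 23 + 38 + 39 = 158

158


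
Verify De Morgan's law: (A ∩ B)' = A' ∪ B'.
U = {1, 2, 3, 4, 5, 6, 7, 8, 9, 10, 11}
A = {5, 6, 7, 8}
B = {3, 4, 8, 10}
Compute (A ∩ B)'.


U = {1, 2, 3, 4, 5, 6, 7, 8, 9, 10, 11}
A = {5, 6, 7, 8}, B = {3, 4, 8, 10}
A ∩ B = {8}
(A ∩ B)' = U \ (A ∩ B) = {1, 2, 3, 4, 5, 6, 7, 9, 10, 11}
Verification via A' ∪ B': A' = {1, 2, 3, 4, 9, 10, 11}, B' = {1, 2, 5, 6, 7, 9, 11}
A' ∪ B' = {1, 2, 3, 4, 5, 6, 7, 9, 10, 11} ✓

{1, 2, 3, 4, 5, 6, 7, 9, 10, 11}


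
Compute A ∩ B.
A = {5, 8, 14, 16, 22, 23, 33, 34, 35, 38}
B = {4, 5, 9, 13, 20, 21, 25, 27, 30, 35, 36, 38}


Set A = {5, 8, 14, 16, 22, 23, 33, 34, 35, 38}
Set B = {4, 5, 9, 13, 20, 21, 25, 27, 30, 35, 36, 38}
A ∩ B includes only elements in both sets.
Check each element of A against B:
5 ✓, 8 ✗, 14 ✗, 16 ✗, 22 ✗, 23 ✗, 33 ✗, 34 ✗, 35 ✓, 38 ✓
A ∩ B = {5, 35, 38}

{5, 35, 38}


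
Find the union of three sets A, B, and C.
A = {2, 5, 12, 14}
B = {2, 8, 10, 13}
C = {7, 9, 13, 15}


Set A = {2, 5, 12, 14}
Set B = {2, 8, 10, 13}
Set C = {7, 9, 13, 15}
First, A ∪ B = {2, 5, 8, 10, 12, 13, 14}
Then, (A ∪ B) ∪ C = {2, 5, 7, 8, 9, 10, 12, 13, 14, 15}

{2, 5, 7, 8, 9, 10, 12, 13, 14, 15}


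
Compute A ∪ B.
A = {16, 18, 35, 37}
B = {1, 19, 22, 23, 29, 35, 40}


Set A = {16, 18, 35, 37}
Set B = {1, 19, 22, 23, 29, 35, 40}
A ∪ B includes all elements in either set.
Elements from A: {16, 18, 35, 37}
Elements from B not already included: {1, 19, 22, 23, 29, 40}
A ∪ B = {1, 16, 18, 19, 22, 23, 29, 35, 37, 40}

{1, 16, 18, 19, 22, 23, 29, 35, 37, 40}


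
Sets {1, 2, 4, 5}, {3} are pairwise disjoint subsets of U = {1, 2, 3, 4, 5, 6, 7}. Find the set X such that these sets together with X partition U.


U = {1, 2, 3, 4, 5, 6, 7}
Shown blocks: {1, 2, 4, 5}, {3}
A partition's blocks are pairwise disjoint and cover U, so the missing block = U \ (union of shown blocks).
Union of shown blocks: {1, 2, 3, 4, 5}
Missing block = U \ (union) = {6, 7}

{6, 7}


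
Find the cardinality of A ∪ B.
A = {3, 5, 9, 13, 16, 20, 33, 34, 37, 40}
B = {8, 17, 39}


Set A = {3, 5, 9, 13, 16, 20, 33, 34, 37, 40}, |A| = 10
Set B = {8, 17, 39}, |B| = 3
A ∩ B = {}, |A ∩ B| = 0
|A ∪ B| = |A| + |B| - |A ∩ B| = 10 + 3 - 0 = 13

13


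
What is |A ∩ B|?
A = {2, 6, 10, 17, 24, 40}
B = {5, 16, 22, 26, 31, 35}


Set A = {2, 6, 10, 17, 24, 40}
Set B = {5, 16, 22, 26, 31, 35}
A ∩ B = {}
|A ∩ B| = 0

0


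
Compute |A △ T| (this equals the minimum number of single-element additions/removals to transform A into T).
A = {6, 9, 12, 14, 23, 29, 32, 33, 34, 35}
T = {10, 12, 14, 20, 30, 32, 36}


Set A = {6, 9, 12, 14, 23, 29, 32, 33, 34, 35}
Set T = {10, 12, 14, 20, 30, 32, 36}
Elements to remove from A (in A, not in T): {6, 9, 23, 29, 33, 34, 35} → 7 removals
Elements to add to A (in T, not in A): {10, 20, 30, 36} → 4 additions
Total edits = 7 + 4 = 11

11


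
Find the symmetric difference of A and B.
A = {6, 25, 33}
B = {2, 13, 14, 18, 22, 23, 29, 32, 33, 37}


Set A = {6, 25, 33}
Set B = {2, 13, 14, 18, 22, 23, 29, 32, 33, 37}
A △ B = (A \ B) ∪ (B \ A)
Elements in A but not B: {6, 25}
Elements in B but not A: {2, 13, 14, 18, 22, 23, 29, 32, 37}
A △ B = {2, 6, 13, 14, 18, 22, 23, 25, 29, 32, 37}

{2, 6, 13, 14, 18, 22, 23, 25, 29, 32, 37}


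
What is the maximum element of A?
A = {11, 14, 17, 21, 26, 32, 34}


Set A = {11, 14, 17, 21, 26, 32, 34}
Elements in ascending order: 11, 14, 17, 21, 26, 32, 34
The largest element is 34.

34


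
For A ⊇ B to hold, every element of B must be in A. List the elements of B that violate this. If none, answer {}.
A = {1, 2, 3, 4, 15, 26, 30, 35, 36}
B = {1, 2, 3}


Set A = {1, 2, 3, 4, 15, 26, 30, 35, 36}
Set B = {1, 2, 3}
Check each element of B against A:
1 ∈ A, 2 ∈ A, 3 ∈ A
Elements of B not in A: {}

{}


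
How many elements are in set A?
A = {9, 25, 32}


Set A = {9, 25, 32}
Listing elements: 9, 25, 32
Counting: 3 elements
|A| = 3

3


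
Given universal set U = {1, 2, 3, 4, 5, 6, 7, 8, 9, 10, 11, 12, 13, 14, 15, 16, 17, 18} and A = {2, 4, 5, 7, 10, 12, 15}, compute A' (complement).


Universal set U = {1, 2, 3, 4, 5, 6, 7, 8, 9, 10, 11, 12, 13, 14, 15, 16, 17, 18}
Set A = {2, 4, 5, 7, 10, 12, 15}
A' = U \ A = elements in U but not in A
Checking each element of U:
1 (not in A, include), 2 (in A, exclude), 3 (not in A, include), 4 (in A, exclude), 5 (in A, exclude), 6 (not in A, include), 7 (in A, exclude), 8 (not in A, include), 9 (not in A, include), 10 (in A, exclude), 11 (not in A, include), 12 (in A, exclude), 13 (not in A, include), 14 (not in A, include), 15 (in A, exclude), 16 (not in A, include), 17 (not in A, include), 18 (not in A, include)
A' = {1, 3, 6, 8, 9, 11, 13, 14, 16, 17, 18}

{1, 3, 6, 8, 9, 11, 13, 14, 16, 17, 18}


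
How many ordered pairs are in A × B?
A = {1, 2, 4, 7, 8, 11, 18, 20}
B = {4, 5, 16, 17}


Set A = {1, 2, 4, 7, 8, 11, 18, 20} has 8 elements.
Set B = {4, 5, 16, 17} has 4 elements.
|A × B| = |A| × |B| = 8 × 4 = 32

32


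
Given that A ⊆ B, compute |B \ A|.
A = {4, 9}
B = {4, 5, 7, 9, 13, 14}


Set A = {4, 9}, |A| = 2
Set B = {4, 5, 7, 9, 13, 14}, |B| = 6
Since A ⊆ B: B \ A = {5, 7, 13, 14}
|B| - |A| = 6 - 2 = 4

4


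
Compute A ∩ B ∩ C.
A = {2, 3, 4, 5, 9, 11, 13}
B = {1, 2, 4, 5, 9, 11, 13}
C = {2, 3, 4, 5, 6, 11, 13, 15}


Set A = {2, 3, 4, 5, 9, 11, 13}
Set B = {1, 2, 4, 5, 9, 11, 13}
Set C = {2, 3, 4, 5, 6, 11, 13, 15}
First, A ∩ B = {2, 4, 5, 9, 11, 13}
Then, (A ∩ B) ∩ C = {2, 4, 5, 11, 13}

{2, 4, 5, 11, 13}


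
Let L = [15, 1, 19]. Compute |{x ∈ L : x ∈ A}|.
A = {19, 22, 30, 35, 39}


Set A = {19, 22, 30, 35, 39}
Candidates: [15, 1, 19]
Check each candidate:
15 ∉ A, 1 ∉ A, 19 ∈ A
Count of candidates in A: 1

1


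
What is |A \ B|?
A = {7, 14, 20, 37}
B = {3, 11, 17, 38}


Set A = {7, 14, 20, 37}
Set B = {3, 11, 17, 38}
A \ B = {7, 14, 20, 37}
|A \ B| = 4

4


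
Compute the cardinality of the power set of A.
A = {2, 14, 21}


Set A = {2, 14, 21}
|A| = 3
The power set P(A) contains all subsets of A.
|P(A)| = 2^|A| = 2^3 = 8

8


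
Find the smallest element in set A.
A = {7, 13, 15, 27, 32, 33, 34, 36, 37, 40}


Set A = {7, 13, 15, 27, 32, 33, 34, 36, 37, 40}
Elements in ascending order: 7, 13, 15, 27, 32, 33, 34, 36, 37, 40
The smallest element is 7.

7


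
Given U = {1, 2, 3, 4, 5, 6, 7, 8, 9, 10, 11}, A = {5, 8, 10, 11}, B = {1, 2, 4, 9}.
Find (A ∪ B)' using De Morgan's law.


U = {1, 2, 3, 4, 5, 6, 7, 8, 9, 10, 11}
A = {5, 8, 10, 11}, B = {1, 2, 4, 9}
A ∪ B = {1, 2, 4, 5, 8, 9, 10, 11}
(A ∪ B)' = U \ (A ∪ B) = {3, 6, 7}
Verification via A' ∩ B': A' = {1, 2, 3, 4, 6, 7, 9}, B' = {3, 5, 6, 7, 8, 10, 11}
A' ∩ B' = {3, 6, 7} ✓

{3, 6, 7}


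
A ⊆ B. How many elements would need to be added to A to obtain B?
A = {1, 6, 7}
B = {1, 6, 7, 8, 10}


Set A = {1, 6, 7}, |A| = 3
Set B = {1, 6, 7, 8, 10}, |B| = 5
Since A ⊆ B: B \ A = {8, 10}
|B| - |A| = 5 - 3 = 2

2


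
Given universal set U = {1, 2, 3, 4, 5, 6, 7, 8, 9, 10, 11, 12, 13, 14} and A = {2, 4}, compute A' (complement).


Universal set U = {1, 2, 3, 4, 5, 6, 7, 8, 9, 10, 11, 12, 13, 14}
Set A = {2, 4}
A' = U \ A = elements in U but not in A
Checking each element of U:
1 (not in A, include), 2 (in A, exclude), 3 (not in A, include), 4 (in A, exclude), 5 (not in A, include), 6 (not in A, include), 7 (not in A, include), 8 (not in A, include), 9 (not in A, include), 10 (not in A, include), 11 (not in A, include), 12 (not in A, include), 13 (not in A, include), 14 (not in A, include)
A' = {1, 3, 5, 6, 7, 8, 9, 10, 11, 12, 13, 14}

{1, 3, 5, 6, 7, 8, 9, 10, 11, 12, 13, 14}


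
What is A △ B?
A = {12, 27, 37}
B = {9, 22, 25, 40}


Set A = {12, 27, 37}
Set B = {9, 22, 25, 40}
A △ B = (A \ B) ∪ (B \ A)
Elements in A but not B: {12, 27, 37}
Elements in B but not A: {9, 22, 25, 40}
A △ B = {9, 12, 22, 25, 27, 37, 40}

{9, 12, 22, 25, 27, 37, 40}


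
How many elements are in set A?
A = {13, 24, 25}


Set A = {13, 24, 25}
Listing elements: 13, 24, 25
Counting: 3 elements
|A| = 3

3


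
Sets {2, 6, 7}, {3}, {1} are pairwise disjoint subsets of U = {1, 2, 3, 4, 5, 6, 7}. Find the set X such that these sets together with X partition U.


U = {1, 2, 3, 4, 5, 6, 7}
Shown blocks: {2, 6, 7}, {3}, {1}
A partition's blocks are pairwise disjoint and cover U, so the missing block = U \ (union of shown blocks).
Union of shown blocks: {1, 2, 3, 6, 7}
Missing block = U \ (union) = {4, 5}

{4, 5}


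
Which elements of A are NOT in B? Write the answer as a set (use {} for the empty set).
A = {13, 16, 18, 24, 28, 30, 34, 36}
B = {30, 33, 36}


Set A = {13, 16, 18, 24, 28, 30, 34, 36}
Set B = {30, 33, 36}
Check each element of A against B:
13 ∉ B (include), 16 ∉ B (include), 18 ∉ B (include), 24 ∉ B (include), 28 ∉ B (include), 30 ∈ B, 34 ∉ B (include), 36 ∈ B
Elements of A not in B: {13, 16, 18, 24, 28, 34}

{13, 16, 18, 24, 28, 34}


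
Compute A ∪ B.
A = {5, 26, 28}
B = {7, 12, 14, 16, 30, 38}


Set A = {5, 26, 28}
Set B = {7, 12, 14, 16, 30, 38}
A ∪ B includes all elements in either set.
Elements from A: {5, 26, 28}
Elements from B not already included: {7, 12, 14, 16, 30, 38}
A ∪ B = {5, 7, 12, 14, 16, 26, 28, 30, 38}

{5, 7, 12, 14, 16, 26, 28, 30, 38}


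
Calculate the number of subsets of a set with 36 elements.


The set has 36 elements.
The power set contains all possible subsets.
|P(A)| = 2^|A| = 2^36 = 68719476736

68719476736


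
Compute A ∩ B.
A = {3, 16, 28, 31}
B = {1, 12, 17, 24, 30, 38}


Set A = {3, 16, 28, 31}
Set B = {1, 12, 17, 24, 30, 38}
A ∩ B includes only elements in both sets.
Check each element of A against B:
3 ✗, 16 ✗, 28 ✗, 31 ✗
A ∩ B = {}

{}


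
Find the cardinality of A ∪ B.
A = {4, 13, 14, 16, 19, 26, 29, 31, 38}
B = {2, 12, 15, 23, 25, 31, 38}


Set A = {4, 13, 14, 16, 19, 26, 29, 31, 38}, |A| = 9
Set B = {2, 12, 15, 23, 25, 31, 38}, |B| = 7
A ∩ B = {31, 38}, |A ∩ B| = 2
|A ∪ B| = |A| + |B| - |A ∩ B| = 9 + 7 - 2 = 14

14


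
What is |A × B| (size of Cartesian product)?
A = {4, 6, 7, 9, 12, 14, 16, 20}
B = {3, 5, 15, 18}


Set A = {4, 6, 7, 9, 12, 14, 16, 20} has 8 elements.
Set B = {3, 5, 15, 18} has 4 elements.
|A × B| = |A| × |B| = 8 × 4 = 32

32


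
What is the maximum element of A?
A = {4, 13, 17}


Set A = {4, 13, 17}
Elements in ascending order: 4, 13, 17
The largest element is 17.

17


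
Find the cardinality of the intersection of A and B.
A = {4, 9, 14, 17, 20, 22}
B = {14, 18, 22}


Set A = {4, 9, 14, 17, 20, 22}
Set B = {14, 18, 22}
A ∩ B = {14, 22}
|A ∩ B| = 2

2


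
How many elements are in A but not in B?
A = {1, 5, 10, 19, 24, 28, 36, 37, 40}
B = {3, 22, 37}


Set A = {1, 5, 10, 19, 24, 28, 36, 37, 40}
Set B = {3, 22, 37}
A \ B = {1, 5, 10, 19, 24, 28, 36, 40}
|A \ B| = 8

8


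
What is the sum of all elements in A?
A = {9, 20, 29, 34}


Set A = {9, 20, 29, 34}
Sum = 9 + 20 + 29 + 34 = 92

92


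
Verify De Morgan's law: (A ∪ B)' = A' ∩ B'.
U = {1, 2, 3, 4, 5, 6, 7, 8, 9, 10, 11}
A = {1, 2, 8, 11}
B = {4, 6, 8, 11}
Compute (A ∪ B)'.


U = {1, 2, 3, 4, 5, 6, 7, 8, 9, 10, 11}
A = {1, 2, 8, 11}, B = {4, 6, 8, 11}
A ∪ B = {1, 2, 4, 6, 8, 11}
(A ∪ B)' = U \ (A ∪ B) = {3, 5, 7, 9, 10}
Verification via A' ∩ B': A' = {3, 4, 5, 6, 7, 9, 10}, B' = {1, 2, 3, 5, 7, 9, 10}
A' ∩ B' = {3, 5, 7, 9, 10} ✓

{3, 5, 7, 9, 10}


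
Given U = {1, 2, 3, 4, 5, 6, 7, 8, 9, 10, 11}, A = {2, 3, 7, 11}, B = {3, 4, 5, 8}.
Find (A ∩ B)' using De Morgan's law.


U = {1, 2, 3, 4, 5, 6, 7, 8, 9, 10, 11}
A = {2, 3, 7, 11}, B = {3, 4, 5, 8}
A ∩ B = {3}
(A ∩ B)' = U \ (A ∩ B) = {1, 2, 4, 5, 6, 7, 8, 9, 10, 11}
Verification via A' ∪ B': A' = {1, 4, 5, 6, 8, 9, 10}, B' = {1, 2, 6, 7, 9, 10, 11}
A' ∪ B' = {1, 2, 4, 5, 6, 7, 8, 9, 10, 11} ✓

{1, 2, 4, 5, 6, 7, 8, 9, 10, 11}


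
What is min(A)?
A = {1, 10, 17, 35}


Set A = {1, 10, 17, 35}
Elements in ascending order: 1, 10, 17, 35
The smallest element is 1.

1


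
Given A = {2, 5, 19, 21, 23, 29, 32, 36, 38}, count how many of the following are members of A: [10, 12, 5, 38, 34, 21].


Set A = {2, 5, 19, 21, 23, 29, 32, 36, 38}
Candidates: [10, 12, 5, 38, 34, 21]
Check each candidate:
10 ∉ A, 12 ∉ A, 5 ∈ A, 38 ∈ A, 34 ∉ A, 21 ∈ A
Count of candidates in A: 3

3


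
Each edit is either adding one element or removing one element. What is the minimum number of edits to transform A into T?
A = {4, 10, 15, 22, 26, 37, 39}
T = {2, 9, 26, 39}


Set A = {4, 10, 15, 22, 26, 37, 39}
Set T = {2, 9, 26, 39}
Elements to remove from A (in A, not in T): {4, 10, 15, 22, 37} → 5 removals
Elements to add to A (in T, not in A): {2, 9} → 2 additions
Total edits = 5 + 2 = 7

7


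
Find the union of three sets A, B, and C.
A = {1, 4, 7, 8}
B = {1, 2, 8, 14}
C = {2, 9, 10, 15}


Set A = {1, 4, 7, 8}
Set B = {1, 2, 8, 14}
Set C = {2, 9, 10, 15}
First, A ∪ B = {1, 2, 4, 7, 8, 14}
Then, (A ∪ B) ∪ C = {1, 2, 4, 7, 8, 9, 10, 14, 15}

{1, 2, 4, 7, 8, 9, 10, 14, 15}


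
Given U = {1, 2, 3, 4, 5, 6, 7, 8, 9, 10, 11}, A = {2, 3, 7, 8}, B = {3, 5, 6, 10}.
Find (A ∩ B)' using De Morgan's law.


U = {1, 2, 3, 4, 5, 6, 7, 8, 9, 10, 11}
A = {2, 3, 7, 8}, B = {3, 5, 6, 10}
A ∩ B = {3}
(A ∩ B)' = U \ (A ∩ B) = {1, 2, 4, 5, 6, 7, 8, 9, 10, 11}
Verification via A' ∪ B': A' = {1, 4, 5, 6, 9, 10, 11}, B' = {1, 2, 4, 7, 8, 9, 11}
A' ∪ B' = {1, 2, 4, 5, 6, 7, 8, 9, 10, 11} ✓

{1, 2, 4, 5, 6, 7, 8, 9, 10, 11}


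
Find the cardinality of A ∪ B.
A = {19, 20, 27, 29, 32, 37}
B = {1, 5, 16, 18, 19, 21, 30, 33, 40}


Set A = {19, 20, 27, 29, 32, 37}, |A| = 6
Set B = {1, 5, 16, 18, 19, 21, 30, 33, 40}, |B| = 9
A ∩ B = {19}, |A ∩ B| = 1
|A ∪ B| = |A| + |B| - |A ∩ B| = 6 + 9 - 1 = 14

14


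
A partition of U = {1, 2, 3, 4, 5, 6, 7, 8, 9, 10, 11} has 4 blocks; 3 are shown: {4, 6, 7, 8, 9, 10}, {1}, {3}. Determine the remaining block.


U = {1, 2, 3, 4, 5, 6, 7, 8, 9, 10, 11}
Shown blocks: {4, 6, 7, 8, 9, 10}, {1}, {3}
A partition's blocks are pairwise disjoint and cover U, so the missing block = U \ (union of shown blocks).
Union of shown blocks: {1, 3, 4, 6, 7, 8, 9, 10}
Missing block = U \ (union) = {2, 5, 11}

{2, 5, 11}


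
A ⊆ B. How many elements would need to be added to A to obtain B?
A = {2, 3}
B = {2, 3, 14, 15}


Set A = {2, 3}, |A| = 2
Set B = {2, 3, 14, 15}, |B| = 4
Since A ⊆ B: B \ A = {14, 15}
|B| - |A| = 4 - 2 = 2

2


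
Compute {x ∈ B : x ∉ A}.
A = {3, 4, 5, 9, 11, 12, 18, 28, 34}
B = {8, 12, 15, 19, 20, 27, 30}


Set A = {3, 4, 5, 9, 11, 12, 18, 28, 34}
Set B = {8, 12, 15, 19, 20, 27, 30}
Check each element of B against A:
8 ∉ A (include), 12 ∈ A, 15 ∉ A (include), 19 ∉ A (include), 20 ∉ A (include), 27 ∉ A (include), 30 ∉ A (include)
Elements of B not in A: {8, 15, 19, 20, 27, 30}

{8, 15, 19, 20, 27, 30}


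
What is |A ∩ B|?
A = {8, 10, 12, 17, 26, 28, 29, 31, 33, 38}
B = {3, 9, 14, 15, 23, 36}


Set A = {8, 10, 12, 17, 26, 28, 29, 31, 33, 38}
Set B = {3, 9, 14, 15, 23, 36}
A ∩ B = {}
|A ∩ B| = 0

0


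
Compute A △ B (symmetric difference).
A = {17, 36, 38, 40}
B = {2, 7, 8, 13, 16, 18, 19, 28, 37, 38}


Set A = {17, 36, 38, 40}
Set B = {2, 7, 8, 13, 16, 18, 19, 28, 37, 38}
A △ B = (A \ B) ∪ (B \ A)
Elements in A but not B: {17, 36, 40}
Elements in B but not A: {2, 7, 8, 13, 16, 18, 19, 28, 37}
A △ B = {2, 7, 8, 13, 16, 17, 18, 19, 28, 36, 37, 40}

{2, 7, 8, 13, 16, 17, 18, 19, 28, 36, 37, 40}


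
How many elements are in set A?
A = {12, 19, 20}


Set A = {12, 19, 20}
Listing elements: 12, 19, 20
Counting: 3 elements
|A| = 3

3


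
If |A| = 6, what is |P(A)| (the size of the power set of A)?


The set has 6 elements.
The power set contains all possible subsets.
|P(A)| = 2^|A| = 2^6 = 64

64


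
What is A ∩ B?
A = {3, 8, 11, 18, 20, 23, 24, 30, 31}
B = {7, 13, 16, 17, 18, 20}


Set A = {3, 8, 11, 18, 20, 23, 24, 30, 31}
Set B = {7, 13, 16, 17, 18, 20}
A ∩ B includes only elements in both sets.
Check each element of A against B:
3 ✗, 8 ✗, 11 ✗, 18 ✓, 20 ✓, 23 ✗, 24 ✗, 30 ✗, 31 ✗
A ∩ B = {18, 20}

{18, 20}


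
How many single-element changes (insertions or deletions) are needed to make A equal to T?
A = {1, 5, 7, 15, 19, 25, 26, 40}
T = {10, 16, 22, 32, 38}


Set A = {1, 5, 7, 15, 19, 25, 26, 40}
Set T = {10, 16, 22, 32, 38}
Elements to remove from A (in A, not in T): {1, 5, 7, 15, 19, 25, 26, 40} → 8 removals
Elements to add to A (in T, not in A): {10, 16, 22, 32, 38} → 5 additions
Total edits = 8 + 5 = 13

13


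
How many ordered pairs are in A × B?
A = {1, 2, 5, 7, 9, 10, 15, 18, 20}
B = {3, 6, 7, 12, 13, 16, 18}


Set A = {1, 2, 5, 7, 9, 10, 15, 18, 20} has 9 elements.
Set B = {3, 6, 7, 12, 13, 16, 18} has 7 elements.
|A × B| = |A| × |B| = 9 × 7 = 63

63


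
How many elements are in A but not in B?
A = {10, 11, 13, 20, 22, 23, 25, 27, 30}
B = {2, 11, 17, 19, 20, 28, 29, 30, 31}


Set A = {10, 11, 13, 20, 22, 23, 25, 27, 30}
Set B = {2, 11, 17, 19, 20, 28, 29, 30, 31}
A \ B = {10, 13, 22, 23, 25, 27}
|A \ B| = 6

6


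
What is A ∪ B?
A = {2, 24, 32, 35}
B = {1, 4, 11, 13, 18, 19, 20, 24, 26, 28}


Set A = {2, 24, 32, 35}
Set B = {1, 4, 11, 13, 18, 19, 20, 24, 26, 28}
A ∪ B includes all elements in either set.
Elements from A: {2, 24, 32, 35}
Elements from B not already included: {1, 4, 11, 13, 18, 19, 20, 26, 28}
A ∪ B = {1, 2, 4, 11, 13, 18, 19, 20, 24, 26, 28, 32, 35}

{1, 2, 4, 11, 13, 18, 19, 20, 24, 26, 28, 32, 35}


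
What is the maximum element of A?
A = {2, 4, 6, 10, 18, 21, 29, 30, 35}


Set A = {2, 4, 6, 10, 18, 21, 29, 30, 35}
Elements in ascending order: 2, 4, 6, 10, 18, 21, 29, 30, 35
The largest element is 35.

35


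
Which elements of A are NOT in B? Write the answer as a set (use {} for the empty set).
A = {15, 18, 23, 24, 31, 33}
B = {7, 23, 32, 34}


Set A = {15, 18, 23, 24, 31, 33}
Set B = {7, 23, 32, 34}
Check each element of A against B:
15 ∉ B (include), 18 ∉ B (include), 23 ∈ B, 24 ∉ B (include), 31 ∉ B (include), 33 ∉ B (include)
Elements of A not in B: {15, 18, 24, 31, 33}

{15, 18, 24, 31, 33}


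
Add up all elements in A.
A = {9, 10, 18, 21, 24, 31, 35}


Set A = {9, 10, 18, 21, 24, 31, 35}
Sum = 9 + 10 + 18 + 21 + 24 + 31 + 35 = 148

148


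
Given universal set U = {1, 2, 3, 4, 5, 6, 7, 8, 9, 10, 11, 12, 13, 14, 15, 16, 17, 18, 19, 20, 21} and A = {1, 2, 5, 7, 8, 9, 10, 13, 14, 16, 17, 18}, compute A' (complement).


Universal set U = {1, 2, 3, 4, 5, 6, 7, 8, 9, 10, 11, 12, 13, 14, 15, 16, 17, 18, 19, 20, 21}
Set A = {1, 2, 5, 7, 8, 9, 10, 13, 14, 16, 17, 18}
A' = U \ A = elements in U but not in A
Checking each element of U:
1 (in A, exclude), 2 (in A, exclude), 3 (not in A, include), 4 (not in A, include), 5 (in A, exclude), 6 (not in A, include), 7 (in A, exclude), 8 (in A, exclude), 9 (in A, exclude), 10 (in A, exclude), 11 (not in A, include), 12 (not in A, include), 13 (in A, exclude), 14 (in A, exclude), 15 (not in A, include), 16 (in A, exclude), 17 (in A, exclude), 18 (in A, exclude), 19 (not in A, include), 20 (not in A, include), 21 (not in A, include)
A' = {3, 4, 6, 11, 12, 15, 19, 20, 21}

{3, 4, 6, 11, 12, 15, 19, 20, 21}


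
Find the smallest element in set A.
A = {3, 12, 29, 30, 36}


Set A = {3, 12, 29, 30, 36}
Elements in ascending order: 3, 12, 29, 30, 36
The smallest element is 3.

3


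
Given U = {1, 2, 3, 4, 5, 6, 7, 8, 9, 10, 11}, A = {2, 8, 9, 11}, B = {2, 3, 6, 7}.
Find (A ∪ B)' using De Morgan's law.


U = {1, 2, 3, 4, 5, 6, 7, 8, 9, 10, 11}
A = {2, 8, 9, 11}, B = {2, 3, 6, 7}
A ∪ B = {2, 3, 6, 7, 8, 9, 11}
(A ∪ B)' = U \ (A ∪ B) = {1, 4, 5, 10}
Verification via A' ∩ B': A' = {1, 3, 4, 5, 6, 7, 10}, B' = {1, 4, 5, 8, 9, 10, 11}
A' ∩ B' = {1, 4, 5, 10} ✓

{1, 4, 5, 10}


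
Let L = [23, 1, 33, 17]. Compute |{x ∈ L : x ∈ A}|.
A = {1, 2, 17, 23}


Set A = {1, 2, 17, 23}
Candidates: [23, 1, 33, 17]
Check each candidate:
23 ∈ A, 1 ∈ A, 33 ∉ A, 17 ∈ A
Count of candidates in A: 3

3


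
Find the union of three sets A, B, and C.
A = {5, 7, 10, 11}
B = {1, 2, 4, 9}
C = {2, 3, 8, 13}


Set A = {5, 7, 10, 11}
Set B = {1, 2, 4, 9}
Set C = {2, 3, 8, 13}
First, A ∪ B = {1, 2, 4, 5, 7, 9, 10, 11}
Then, (A ∪ B) ∪ C = {1, 2, 3, 4, 5, 7, 8, 9, 10, 11, 13}

{1, 2, 3, 4, 5, 7, 8, 9, 10, 11, 13}


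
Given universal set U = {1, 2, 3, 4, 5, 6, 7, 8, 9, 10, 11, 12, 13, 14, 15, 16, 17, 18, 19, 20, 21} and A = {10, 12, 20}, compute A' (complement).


Universal set U = {1, 2, 3, 4, 5, 6, 7, 8, 9, 10, 11, 12, 13, 14, 15, 16, 17, 18, 19, 20, 21}
Set A = {10, 12, 20}
A' = U \ A = elements in U but not in A
Checking each element of U:
1 (not in A, include), 2 (not in A, include), 3 (not in A, include), 4 (not in A, include), 5 (not in A, include), 6 (not in A, include), 7 (not in A, include), 8 (not in A, include), 9 (not in A, include), 10 (in A, exclude), 11 (not in A, include), 12 (in A, exclude), 13 (not in A, include), 14 (not in A, include), 15 (not in A, include), 16 (not in A, include), 17 (not in A, include), 18 (not in A, include), 19 (not in A, include), 20 (in A, exclude), 21 (not in A, include)
A' = {1, 2, 3, 4, 5, 6, 7, 8, 9, 11, 13, 14, 15, 16, 17, 18, 19, 21}

{1, 2, 3, 4, 5, 6, 7, 8, 9, 11, 13, 14, 15, 16, 17, 18, 19, 21}


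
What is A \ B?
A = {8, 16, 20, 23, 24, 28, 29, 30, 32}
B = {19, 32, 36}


Set A = {8, 16, 20, 23, 24, 28, 29, 30, 32}
Set B = {19, 32, 36}
A \ B includes elements in A that are not in B.
Check each element of A:
8 (not in B, keep), 16 (not in B, keep), 20 (not in B, keep), 23 (not in B, keep), 24 (not in B, keep), 28 (not in B, keep), 29 (not in B, keep), 30 (not in B, keep), 32 (in B, remove)
A \ B = {8, 16, 20, 23, 24, 28, 29, 30}

{8, 16, 20, 23, 24, 28, 29, 30}


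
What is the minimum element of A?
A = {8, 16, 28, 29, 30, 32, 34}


Set A = {8, 16, 28, 29, 30, 32, 34}
Elements in ascending order: 8, 16, 28, 29, 30, 32, 34
The smallest element is 8.

8


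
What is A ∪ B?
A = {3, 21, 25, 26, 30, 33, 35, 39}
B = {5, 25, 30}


Set A = {3, 21, 25, 26, 30, 33, 35, 39}
Set B = {5, 25, 30}
A ∪ B includes all elements in either set.
Elements from A: {3, 21, 25, 26, 30, 33, 35, 39}
Elements from B not already included: {5}
A ∪ B = {3, 5, 21, 25, 26, 30, 33, 35, 39}

{3, 5, 21, 25, 26, 30, 33, 35, 39}


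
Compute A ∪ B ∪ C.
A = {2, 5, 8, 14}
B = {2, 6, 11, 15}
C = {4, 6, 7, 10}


Set A = {2, 5, 8, 14}
Set B = {2, 6, 11, 15}
Set C = {4, 6, 7, 10}
First, A ∪ B = {2, 5, 6, 8, 11, 14, 15}
Then, (A ∪ B) ∪ C = {2, 4, 5, 6, 7, 8, 10, 11, 14, 15}

{2, 4, 5, 6, 7, 8, 10, 11, 14, 15}


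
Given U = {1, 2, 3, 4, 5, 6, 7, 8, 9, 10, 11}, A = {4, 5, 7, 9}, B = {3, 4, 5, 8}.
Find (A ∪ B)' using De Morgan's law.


U = {1, 2, 3, 4, 5, 6, 7, 8, 9, 10, 11}
A = {4, 5, 7, 9}, B = {3, 4, 5, 8}
A ∪ B = {3, 4, 5, 7, 8, 9}
(A ∪ B)' = U \ (A ∪ B) = {1, 2, 6, 10, 11}
Verification via A' ∩ B': A' = {1, 2, 3, 6, 8, 10, 11}, B' = {1, 2, 6, 7, 9, 10, 11}
A' ∩ B' = {1, 2, 6, 10, 11} ✓

{1, 2, 6, 10, 11}


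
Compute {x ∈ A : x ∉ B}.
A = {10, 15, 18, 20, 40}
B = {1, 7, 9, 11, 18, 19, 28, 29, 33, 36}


Set A = {10, 15, 18, 20, 40}
Set B = {1, 7, 9, 11, 18, 19, 28, 29, 33, 36}
Check each element of A against B:
10 ∉ B (include), 15 ∉ B (include), 18 ∈ B, 20 ∉ B (include), 40 ∉ B (include)
Elements of A not in B: {10, 15, 20, 40}

{10, 15, 20, 40}


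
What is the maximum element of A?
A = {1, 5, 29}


Set A = {1, 5, 29}
Elements in ascending order: 1, 5, 29
The largest element is 29.

29


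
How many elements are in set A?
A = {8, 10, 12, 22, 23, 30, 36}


Set A = {8, 10, 12, 22, 23, 30, 36}
Listing elements: 8, 10, 12, 22, 23, 30, 36
Counting: 7 elements
|A| = 7

7


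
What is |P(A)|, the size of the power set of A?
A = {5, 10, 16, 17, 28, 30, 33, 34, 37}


Set A = {5, 10, 16, 17, 28, 30, 33, 34, 37}
|A| = 9
The power set P(A) contains all subsets of A.
|P(A)| = 2^|A| = 2^9 = 512

512


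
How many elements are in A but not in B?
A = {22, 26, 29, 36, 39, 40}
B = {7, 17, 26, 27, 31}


Set A = {22, 26, 29, 36, 39, 40}
Set B = {7, 17, 26, 27, 31}
A \ B = {22, 29, 36, 39, 40}
|A \ B| = 5

5


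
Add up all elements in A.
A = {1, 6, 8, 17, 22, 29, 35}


Set A = {1, 6, 8, 17, 22, 29, 35}
Sum = 1 + 6 + 8 + 17 + 22 + 29 + 35 = 118

118


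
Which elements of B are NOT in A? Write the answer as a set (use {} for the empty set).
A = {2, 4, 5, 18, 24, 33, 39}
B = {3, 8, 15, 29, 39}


Set A = {2, 4, 5, 18, 24, 33, 39}
Set B = {3, 8, 15, 29, 39}
Check each element of B against A:
3 ∉ A (include), 8 ∉ A (include), 15 ∉ A (include), 29 ∉ A (include), 39 ∈ A
Elements of B not in A: {3, 8, 15, 29}

{3, 8, 15, 29}


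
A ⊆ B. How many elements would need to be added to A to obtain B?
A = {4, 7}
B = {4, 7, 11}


Set A = {4, 7}, |A| = 2
Set B = {4, 7, 11}, |B| = 3
Since A ⊆ B: B \ A = {11}
|B| - |A| = 3 - 2 = 1

1


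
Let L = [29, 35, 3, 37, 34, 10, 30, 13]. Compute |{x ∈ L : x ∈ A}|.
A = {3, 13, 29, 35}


Set A = {3, 13, 29, 35}
Candidates: [29, 35, 3, 37, 34, 10, 30, 13]
Check each candidate:
29 ∈ A, 35 ∈ A, 3 ∈ A, 37 ∉ A, 34 ∉ A, 10 ∉ A, 30 ∉ A, 13 ∈ A
Count of candidates in A: 4

4


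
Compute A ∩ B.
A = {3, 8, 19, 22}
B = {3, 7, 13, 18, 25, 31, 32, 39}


Set A = {3, 8, 19, 22}
Set B = {3, 7, 13, 18, 25, 31, 32, 39}
A ∩ B includes only elements in both sets.
Check each element of A against B:
3 ✓, 8 ✗, 19 ✗, 22 ✗
A ∩ B = {3}

{3}


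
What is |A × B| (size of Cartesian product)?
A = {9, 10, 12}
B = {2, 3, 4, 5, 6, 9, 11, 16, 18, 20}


Set A = {9, 10, 12} has 3 elements.
Set B = {2, 3, 4, 5, 6, 9, 11, 16, 18, 20} has 10 elements.
|A × B| = |A| × |B| = 3 × 10 = 30

30


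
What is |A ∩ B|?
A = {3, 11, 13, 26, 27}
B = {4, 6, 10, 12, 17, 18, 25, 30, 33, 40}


Set A = {3, 11, 13, 26, 27}
Set B = {4, 6, 10, 12, 17, 18, 25, 30, 33, 40}
A ∩ B = {}
|A ∩ B| = 0

0


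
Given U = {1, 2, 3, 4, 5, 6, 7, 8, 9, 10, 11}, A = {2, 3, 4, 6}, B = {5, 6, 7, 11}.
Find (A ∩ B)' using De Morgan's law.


U = {1, 2, 3, 4, 5, 6, 7, 8, 9, 10, 11}
A = {2, 3, 4, 6}, B = {5, 6, 7, 11}
A ∩ B = {6}
(A ∩ B)' = U \ (A ∩ B) = {1, 2, 3, 4, 5, 7, 8, 9, 10, 11}
Verification via A' ∪ B': A' = {1, 5, 7, 8, 9, 10, 11}, B' = {1, 2, 3, 4, 8, 9, 10}
A' ∪ B' = {1, 2, 3, 4, 5, 7, 8, 9, 10, 11} ✓

{1, 2, 3, 4, 5, 7, 8, 9, 10, 11}


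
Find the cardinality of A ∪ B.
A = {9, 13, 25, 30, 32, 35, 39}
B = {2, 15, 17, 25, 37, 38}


Set A = {9, 13, 25, 30, 32, 35, 39}, |A| = 7
Set B = {2, 15, 17, 25, 37, 38}, |B| = 6
A ∩ B = {25}, |A ∩ B| = 1
|A ∪ B| = |A| + |B| - |A ∩ B| = 7 + 6 - 1 = 12

12


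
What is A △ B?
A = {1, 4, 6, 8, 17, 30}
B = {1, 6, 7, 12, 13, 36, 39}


Set A = {1, 4, 6, 8, 17, 30}
Set B = {1, 6, 7, 12, 13, 36, 39}
A △ B = (A \ B) ∪ (B \ A)
Elements in A but not B: {4, 8, 17, 30}
Elements in B but not A: {7, 12, 13, 36, 39}
A △ B = {4, 7, 8, 12, 13, 17, 30, 36, 39}

{4, 7, 8, 12, 13, 17, 30, 36, 39}


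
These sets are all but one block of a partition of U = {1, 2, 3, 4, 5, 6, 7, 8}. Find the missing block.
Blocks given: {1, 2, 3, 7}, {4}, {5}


U = {1, 2, 3, 4, 5, 6, 7, 8}
Shown blocks: {1, 2, 3, 7}, {4}, {5}
A partition's blocks are pairwise disjoint and cover U, so the missing block = U \ (union of shown blocks).
Union of shown blocks: {1, 2, 3, 4, 5, 7}
Missing block = U \ (union) = {6, 8}

{6, 8}


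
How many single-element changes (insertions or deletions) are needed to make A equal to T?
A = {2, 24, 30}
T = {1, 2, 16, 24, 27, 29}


Set A = {2, 24, 30}
Set T = {1, 2, 16, 24, 27, 29}
Elements to remove from A (in A, not in T): {30} → 1 removals
Elements to add to A (in T, not in A): {1, 16, 27, 29} → 4 additions
Total edits = 1 + 4 = 5

5


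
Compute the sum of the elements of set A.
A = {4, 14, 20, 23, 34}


Set A = {4, 14, 20, 23, 34}
Sum = 4 + 14 + 20 + 23 + 34 = 95

95


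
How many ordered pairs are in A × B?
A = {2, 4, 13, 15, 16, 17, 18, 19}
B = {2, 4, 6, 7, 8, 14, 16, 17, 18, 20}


Set A = {2, 4, 13, 15, 16, 17, 18, 19} has 8 elements.
Set B = {2, 4, 6, 7, 8, 14, 16, 17, 18, 20} has 10 elements.
|A × B| = |A| × |B| = 8 × 10 = 80

80


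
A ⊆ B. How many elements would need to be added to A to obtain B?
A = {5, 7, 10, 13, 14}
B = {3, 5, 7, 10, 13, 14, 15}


Set A = {5, 7, 10, 13, 14}, |A| = 5
Set B = {3, 5, 7, 10, 13, 14, 15}, |B| = 7
Since A ⊆ B: B \ A = {3, 15}
|B| - |A| = 7 - 5 = 2

2


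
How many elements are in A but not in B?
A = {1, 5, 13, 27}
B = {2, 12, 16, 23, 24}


Set A = {1, 5, 13, 27}
Set B = {2, 12, 16, 23, 24}
A \ B = {1, 5, 13, 27}
|A \ B| = 4

4


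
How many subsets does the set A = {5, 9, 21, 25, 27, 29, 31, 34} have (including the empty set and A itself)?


Set A = {5, 9, 21, 25, 27, 29, 31, 34}
|A| = 8
The power set P(A) contains all subsets of A.
|P(A)| = 2^|A| = 2^8 = 256

256


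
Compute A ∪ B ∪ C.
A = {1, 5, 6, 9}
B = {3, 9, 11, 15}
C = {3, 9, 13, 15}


Set A = {1, 5, 6, 9}
Set B = {3, 9, 11, 15}
Set C = {3, 9, 13, 15}
First, A ∪ B = {1, 3, 5, 6, 9, 11, 15}
Then, (A ∪ B) ∪ C = {1, 3, 5, 6, 9, 11, 13, 15}

{1, 3, 5, 6, 9, 11, 13, 15}


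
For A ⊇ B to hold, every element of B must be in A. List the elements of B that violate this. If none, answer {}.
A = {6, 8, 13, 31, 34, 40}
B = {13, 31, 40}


Set A = {6, 8, 13, 31, 34, 40}
Set B = {13, 31, 40}
Check each element of B against A:
13 ∈ A, 31 ∈ A, 40 ∈ A
Elements of B not in A: {}

{}


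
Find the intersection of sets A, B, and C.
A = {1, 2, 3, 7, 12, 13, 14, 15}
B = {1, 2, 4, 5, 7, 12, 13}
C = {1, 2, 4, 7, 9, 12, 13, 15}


Set A = {1, 2, 3, 7, 12, 13, 14, 15}
Set B = {1, 2, 4, 5, 7, 12, 13}
Set C = {1, 2, 4, 7, 9, 12, 13, 15}
First, A ∩ B = {1, 2, 7, 12, 13}
Then, (A ∩ B) ∩ C = {1, 2, 7, 12, 13}

{1, 2, 7, 12, 13}


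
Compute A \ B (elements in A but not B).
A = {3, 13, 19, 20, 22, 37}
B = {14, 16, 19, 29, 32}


Set A = {3, 13, 19, 20, 22, 37}
Set B = {14, 16, 19, 29, 32}
A \ B includes elements in A that are not in B.
Check each element of A:
3 (not in B, keep), 13 (not in B, keep), 19 (in B, remove), 20 (not in B, keep), 22 (not in B, keep), 37 (not in B, keep)
A \ B = {3, 13, 20, 22, 37}

{3, 13, 20, 22, 37}


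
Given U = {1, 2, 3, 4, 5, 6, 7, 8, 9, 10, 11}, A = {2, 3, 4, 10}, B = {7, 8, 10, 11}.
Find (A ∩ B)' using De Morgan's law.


U = {1, 2, 3, 4, 5, 6, 7, 8, 9, 10, 11}
A = {2, 3, 4, 10}, B = {7, 8, 10, 11}
A ∩ B = {10}
(A ∩ B)' = U \ (A ∩ B) = {1, 2, 3, 4, 5, 6, 7, 8, 9, 11}
Verification via A' ∪ B': A' = {1, 5, 6, 7, 8, 9, 11}, B' = {1, 2, 3, 4, 5, 6, 9}
A' ∪ B' = {1, 2, 3, 4, 5, 6, 7, 8, 9, 11} ✓

{1, 2, 3, 4, 5, 6, 7, 8, 9, 11}


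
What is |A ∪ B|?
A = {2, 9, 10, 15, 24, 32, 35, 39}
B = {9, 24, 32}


Set A = {2, 9, 10, 15, 24, 32, 35, 39}, |A| = 8
Set B = {9, 24, 32}, |B| = 3
A ∩ B = {9, 24, 32}, |A ∩ B| = 3
|A ∪ B| = |A| + |B| - |A ∩ B| = 8 + 3 - 3 = 8

8


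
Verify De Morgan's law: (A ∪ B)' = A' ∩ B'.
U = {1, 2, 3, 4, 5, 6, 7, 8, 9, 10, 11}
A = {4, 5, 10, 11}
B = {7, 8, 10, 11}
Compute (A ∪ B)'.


U = {1, 2, 3, 4, 5, 6, 7, 8, 9, 10, 11}
A = {4, 5, 10, 11}, B = {7, 8, 10, 11}
A ∪ B = {4, 5, 7, 8, 10, 11}
(A ∪ B)' = U \ (A ∪ B) = {1, 2, 3, 6, 9}
Verification via A' ∩ B': A' = {1, 2, 3, 6, 7, 8, 9}, B' = {1, 2, 3, 4, 5, 6, 9}
A' ∩ B' = {1, 2, 3, 6, 9} ✓

{1, 2, 3, 6, 9}


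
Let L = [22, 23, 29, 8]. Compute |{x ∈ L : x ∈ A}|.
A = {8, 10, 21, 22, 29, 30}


Set A = {8, 10, 21, 22, 29, 30}
Candidates: [22, 23, 29, 8]
Check each candidate:
22 ∈ A, 23 ∉ A, 29 ∈ A, 8 ∈ A
Count of candidates in A: 3

3


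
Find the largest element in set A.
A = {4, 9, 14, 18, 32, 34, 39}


Set A = {4, 9, 14, 18, 32, 34, 39}
Elements in ascending order: 4, 9, 14, 18, 32, 34, 39
The largest element is 39.

39


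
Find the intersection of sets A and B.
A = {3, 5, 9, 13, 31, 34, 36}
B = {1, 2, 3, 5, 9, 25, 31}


Set A = {3, 5, 9, 13, 31, 34, 36}
Set B = {1, 2, 3, 5, 9, 25, 31}
A ∩ B includes only elements in both sets.
Check each element of A against B:
3 ✓, 5 ✓, 9 ✓, 13 ✗, 31 ✓, 34 ✗, 36 ✗
A ∩ B = {3, 5, 9, 31}

{3, 5, 9, 31}


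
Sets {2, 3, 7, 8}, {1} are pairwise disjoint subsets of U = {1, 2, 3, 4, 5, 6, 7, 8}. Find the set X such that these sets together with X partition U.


U = {1, 2, 3, 4, 5, 6, 7, 8}
Shown blocks: {2, 3, 7, 8}, {1}
A partition's blocks are pairwise disjoint and cover U, so the missing block = U \ (union of shown blocks).
Union of shown blocks: {1, 2, 3, 7, 8}
Missing block = U \ (union) = {4, 5, 6}

{4, 5, 6}


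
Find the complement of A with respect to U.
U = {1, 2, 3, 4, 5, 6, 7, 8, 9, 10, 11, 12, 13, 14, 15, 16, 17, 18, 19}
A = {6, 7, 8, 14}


Universal set U = {1, 2, 3, 4, 5, 6, 7, 8, 9, 10, 11, 12, 13, 14, 15, 16, 17, 18, 19}
Set A = {6, 7, 8, 14}
A' = U \ A = elements in U but not in A
Checking each element of U:
1 (not in A, include), 2 (not in A, include), 3 (not in A, include), 4 (not in A, include), 5 (not in A, include), 6 (in A, exclude), 7 (in A, exclude), 8 (in A, exclude), 9 (not in A, include), 10 (not in A, include), 11 (not in A, include), 12 (not in A, include), 13 (not in A, include), 14 (in A, exclude), 15 (not in A, include), 16 (not in A, include), 17 (not in A, include), 18 (not in A, include), 19 (not in A, include)
A' = {1, 2, 3, 4, 5, 9, 10, 11, 12, 13, 15, 16, 17, 18, 19}

{1, 2, 3, 4, 5, 9, 10, 11, 12, 13, 15, 16, 17, 18, 19}


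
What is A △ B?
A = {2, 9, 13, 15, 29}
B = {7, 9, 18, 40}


Set A = {2, 9, 13, 15, 29}
Set B = {7, 9, 18, 40}
A △ B = (A \ B) ∪ (B \ A)
Elements in A but not B: {2, 13, 15, 29}
Elements in B but not A: {7, 18, 40}
A △ B = {2, 7, 13, 15, 18, 29, 40}

{2, 7, 13, 15, 18, 29, 40}


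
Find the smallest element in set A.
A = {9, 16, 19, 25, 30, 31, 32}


Set A = {9, 16, 19, 25, 30, 31, 32}
Elements in ascending order: 9, 16, 19, 25, 30, 31, 32
The smallest element is 9.

9


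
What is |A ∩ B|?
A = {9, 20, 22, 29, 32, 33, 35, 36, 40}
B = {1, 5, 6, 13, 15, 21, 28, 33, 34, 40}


Set A = {9, 20, 22, 29, 32, 33, 35, 36, 40}
Set B = {1, 5, 6, 13, 15, 21, 28, 33, 34, 40}
A ∩ B = {33, 40}
|A ∩ B| = 2

2


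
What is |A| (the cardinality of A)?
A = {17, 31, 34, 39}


Set A = {17, 31, 34, 39}
Listing elements: 17, 31, 34, 39
Counting: 4 elements
|A| = 4

4


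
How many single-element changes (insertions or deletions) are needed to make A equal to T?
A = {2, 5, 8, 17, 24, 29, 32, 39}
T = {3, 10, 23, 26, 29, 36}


Set A = {2, 5, 8, 17, 24, 29, 32, 39}
Set T = {3, 10, 23, 26, 29, 36}
Elements to remove from A (in A, not in T): {2, 5, 8, 17, 24, 32, 39} → 7 removals
Elements to add to A (in T, not in A): {3, 10, 23, 26, 36} → 5 additions
Total edits = 7 + 5 = 12

12


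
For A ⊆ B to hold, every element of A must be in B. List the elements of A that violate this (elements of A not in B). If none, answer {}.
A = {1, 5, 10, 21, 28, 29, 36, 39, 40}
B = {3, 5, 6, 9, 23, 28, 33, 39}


Set A = {1, 5, 10, 21, 28, 29, 36, 39, 40}
Set B = {3, 5, 6, 9, 23, 28, 33, 39}
Check each element of A against B:
1 ∉ B (include), 5 ∈ B, 10 ∉ B (include), 21 ∉ B (include), 28 ∈ B, 29 ∉ B (include), 36 ∉ B (include), 39 ∈ B, 40 ∉ B (include)
Elements of A not in B: {1, 10, 21, 29, 36, 40}

{1, 10, 21, 29, 36, 40}


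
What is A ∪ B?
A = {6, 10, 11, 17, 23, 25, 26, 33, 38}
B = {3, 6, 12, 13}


Set A = {6, 10, 11, 17, 23, 25, 26, 33, 38}
Set B = {3, 6, 12, 13}
A ∪ B includes all elements in either set.
Elements from A: {6, 10, 11, 17, 23, 25, 26, 33, 38}
Elements from B not already included: {3, 12, 13}
A ∪ B = {3, 6, 10, 11, 12, 13, 17, 23, 25, 26, 33, 38}

{3, 6, 10, 11, 12, 13, 17, 23, 25, 26, 33, 38}


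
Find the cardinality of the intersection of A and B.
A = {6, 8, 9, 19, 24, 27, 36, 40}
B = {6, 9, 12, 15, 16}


Set A = {6, 8, 9, 19, 24, 27, 36, 40}
Set B = {6, 9, 12, 15, 16}
A ∩ B = {6, 9}
|A ∩ B| = 2

2


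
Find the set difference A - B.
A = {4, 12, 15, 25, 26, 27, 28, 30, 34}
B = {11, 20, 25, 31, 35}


Set A = {4, 12, 15, 25, 26, 27, 28, 30, 34}
Set B = {11, 20, 25, 31, 35}
A \ B includes elements in A that are not in B.
Check each element of A:
4 (not in B, keep), 12 (not in B, keep), 15 (not in B, keep), 25 (in B, remove), 26 (not in B, keep), 27 (not in B, keep), 28 (not in B, keep), 30 (not in B, keep), 34 (not in B, keep)
A \ B = {4, 12, 15, 26, 27, 28, 30, 34}

{4, 12, 15, 26, 27, 28, 30, 34}


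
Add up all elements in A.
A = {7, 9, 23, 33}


Set A = {7, 9, 23, 33}
Sum = 7 + 9 + 23 + 33 = 72

72


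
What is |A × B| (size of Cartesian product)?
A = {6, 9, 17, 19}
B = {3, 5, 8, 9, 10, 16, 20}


Set A = {6, 9, 17, 19} has 4 elements.
Set B = {3, 5, 8, 9, 10, 16, 20} has 7 elements.
|A × B| = |A| × |B| = 4 × 7 = 28

28


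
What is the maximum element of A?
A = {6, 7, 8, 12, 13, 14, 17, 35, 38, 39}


Set A = {6, 7, 8, 12, 13, 14, 17, 35, 38, 39}
Elements in ascending order: 6, 7, 8, 12, 13, 14, 17, 35, 38, 39
The largest element is 39.

39


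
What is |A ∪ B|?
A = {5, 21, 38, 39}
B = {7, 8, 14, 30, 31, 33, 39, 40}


Set A = {5, 21, 38, 39}, |A| = 4
Set B = {7, 8, 14, 30, 31, 33, 39, 40}, |B| = 8
A ∩ B = {39}, |A ∩ B| = 1
|A ∪ B| = |A| + |B| - |A ∩ B| = 4 + 8 - 1 = 11

11


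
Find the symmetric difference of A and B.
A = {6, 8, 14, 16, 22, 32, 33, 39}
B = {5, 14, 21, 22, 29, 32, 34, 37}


Set A = {6, 8, 14, 16, 22, 32, 33, 39}
Set B = {5, 14, 21, 22, 29, 32, 34, 37}
A △ B = (A \ B) ∪ (B \ A)
Elements in A but not B: {6, 8, 16, 33, 39}
Elements in B but not A: {5, 21, 29, 34, 37}
A △ B = {5, 6, 8, 16, 21, 29, 33, 34, 37, 39}

{5, 6, 8, 16, 21, 29, 33, 34, 37, 39}


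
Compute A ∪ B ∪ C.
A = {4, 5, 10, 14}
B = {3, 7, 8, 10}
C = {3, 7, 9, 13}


Set A = {4, 5, 10, 14}
Set B = {3, 7, 8, 10}
Set C = {3, 7, 9, 13}
First, A ∪ B = {3, 4, 5, 7, 8, 10, 14}
Then, (A ∪ B) ∪ C = {3, 4, 5, 7, 8, 9, 10, 13, 14}

{3, 4, 5, 7, 8, 9, 10, 13, 14}


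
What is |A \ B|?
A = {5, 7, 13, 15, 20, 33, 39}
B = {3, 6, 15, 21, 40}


Set A = {5, 7, 13, 15, 20, 33, 39}
Set B = {3, 6, 15, 21, 40}
A \ B = {5, 7, 13, 20, 33, 39}
|A \ B| = 6

6


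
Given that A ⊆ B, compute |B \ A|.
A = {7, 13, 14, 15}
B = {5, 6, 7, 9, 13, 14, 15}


Set A = {7, 13, 14, 15}, |A| = 4
Set B = {5, 6, 7, 9, 13, 14, 15}, |B| = 7
Since A ⊆ B: B \ A = {5, 6, 9}
|B| - |A| = 7 - 4 = 3

3


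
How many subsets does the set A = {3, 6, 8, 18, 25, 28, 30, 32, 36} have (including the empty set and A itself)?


Set A = {3, 6, 8, 18, 25, 28, 30, 32, 36}
|A| = 9
The power set P(A) contains all subsets of A.
|P(A)| = 2^|A| = 2^9 = 512

512
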